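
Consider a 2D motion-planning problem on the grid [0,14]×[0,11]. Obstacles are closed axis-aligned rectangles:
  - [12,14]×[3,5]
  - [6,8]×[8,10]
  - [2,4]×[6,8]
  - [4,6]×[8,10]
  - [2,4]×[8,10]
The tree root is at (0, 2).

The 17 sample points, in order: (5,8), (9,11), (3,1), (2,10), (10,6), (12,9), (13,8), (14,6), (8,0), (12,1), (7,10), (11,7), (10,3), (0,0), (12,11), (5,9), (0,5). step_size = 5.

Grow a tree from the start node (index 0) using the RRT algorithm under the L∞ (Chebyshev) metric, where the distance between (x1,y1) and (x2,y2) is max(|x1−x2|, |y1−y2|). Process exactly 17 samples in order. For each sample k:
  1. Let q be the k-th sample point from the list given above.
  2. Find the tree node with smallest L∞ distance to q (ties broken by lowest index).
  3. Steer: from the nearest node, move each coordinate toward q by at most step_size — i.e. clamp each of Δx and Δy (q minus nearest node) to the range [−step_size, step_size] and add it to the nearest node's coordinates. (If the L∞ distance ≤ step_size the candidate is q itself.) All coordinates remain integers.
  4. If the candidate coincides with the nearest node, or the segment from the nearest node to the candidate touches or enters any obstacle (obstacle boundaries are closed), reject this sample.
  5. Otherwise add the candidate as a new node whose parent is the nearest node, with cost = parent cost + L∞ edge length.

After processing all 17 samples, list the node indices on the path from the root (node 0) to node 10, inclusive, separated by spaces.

1. q=(5,8) nearest=0 d=6 new=(5,7) → blocked by [2,4]×[6,8], reject
2. q=(9,11) nearest=0 d=9 new=(5,7) → blocked by [2,4]×[6,8], reject
3. q=(3,1) nearest=0 d=3 new=(3,1) → add node 1 parent=0 cost=3
4. q=(2,10) nearest=0 d=8 new=(2,7) → blocked by [2,4]×[6,8], reject
5. q=(10,6) nearest=1 d=7 new=(8,6) → add node 2 parent=1 cost=8
6. q=(12,9) nearest=2 d=4 new=(12,9) → add node 3 parent=2 cost=12
7. q=(13,8) nearest=3 d=1 new=(13,8) → add node 4 parent=3 cost=13
8. q=(14,6) nearest=4 d=2 new=(14,6) → add node 5 parent=4 cost=15
9. q=(8,0) nearest=1 d=5 new=(8,0) → add node 6 parent=1 cost=8
10. q=(12,1) nearest=6 d=4 new=(12,1) → add node 7 parent=6 cost=12
11. q=(7,10) nearest=2 d=4 new=(7,10) → blocked by [6,8]×[8,10], reject
12. q=(11,7) nearest=3 d=2 new=(11,7) → add node 8 parent=3 cost=14
13. q=(10,3) nearest=7 d=2 new=(10,3) → add node 9 parent=7 cost=14
14. q=(0,0) nearest=0 d=2 new=(0,0) → add node 10 parent=0 cost=2
15. q=(12,11) nearest=3 d=2 new=(12,11) → add node 11 parent=3 cost=14
16. q=(5,9) nearest=2 d=3 new=(5,9) → blocked by [6,8]×[8,10], reject
17. q=(0,5) nearest=0 d=3 new=(0,5) → add node 12 parent=0 cost=3

Path: 0 10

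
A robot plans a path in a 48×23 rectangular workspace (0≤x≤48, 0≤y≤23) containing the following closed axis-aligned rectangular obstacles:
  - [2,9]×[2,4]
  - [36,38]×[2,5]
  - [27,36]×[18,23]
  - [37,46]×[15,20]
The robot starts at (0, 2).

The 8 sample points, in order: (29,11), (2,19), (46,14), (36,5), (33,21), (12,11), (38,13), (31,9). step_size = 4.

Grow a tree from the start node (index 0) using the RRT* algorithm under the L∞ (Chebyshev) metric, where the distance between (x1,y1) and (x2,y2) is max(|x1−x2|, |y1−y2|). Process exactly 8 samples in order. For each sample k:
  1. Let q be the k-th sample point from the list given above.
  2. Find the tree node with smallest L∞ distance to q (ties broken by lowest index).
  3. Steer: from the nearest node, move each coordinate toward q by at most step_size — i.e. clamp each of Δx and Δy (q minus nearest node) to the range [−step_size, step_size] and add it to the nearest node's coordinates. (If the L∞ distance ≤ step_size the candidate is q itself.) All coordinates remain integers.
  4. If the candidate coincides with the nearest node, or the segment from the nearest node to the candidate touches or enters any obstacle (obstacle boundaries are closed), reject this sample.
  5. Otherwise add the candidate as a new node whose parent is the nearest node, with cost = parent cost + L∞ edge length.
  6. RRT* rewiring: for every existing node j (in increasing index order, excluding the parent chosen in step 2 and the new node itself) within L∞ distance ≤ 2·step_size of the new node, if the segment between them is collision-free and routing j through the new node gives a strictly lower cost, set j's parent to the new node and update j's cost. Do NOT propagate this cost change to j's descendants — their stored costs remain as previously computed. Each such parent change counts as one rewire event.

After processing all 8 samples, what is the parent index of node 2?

1. q=(29,11) nearest=0 d=29 new=(4,6) → blocked by [2,9]×[2,4], reject
2. q=(2,19) nearest=0 d=17 new=(2,6) → add node 1 parent=0 cost=4
3. q=(46,14) nearest=1 d=44 new=(6,10) → add node 2 parent=1 cost=8
4. q=(36,5) nearest=2 d=30 new=(10,6) → add node 3 parent=2 cost=12
5. q=(33,21) nearest=3 d=23 new=(14,10) → add node 4 parent=3 cost=16
6. q=(12,11) nearest=4 d=2 new=(12,11) → add node 5 parent=4 cost=18
7. q=(38,13) nearest=4 d=24 new=(18,13) → add node 6 parent=4 cost=20
8. q=(31,9) nearest=6 d=13 new=(22,9) → add node 7 parent=6 cost=24

Parent of node 2: 1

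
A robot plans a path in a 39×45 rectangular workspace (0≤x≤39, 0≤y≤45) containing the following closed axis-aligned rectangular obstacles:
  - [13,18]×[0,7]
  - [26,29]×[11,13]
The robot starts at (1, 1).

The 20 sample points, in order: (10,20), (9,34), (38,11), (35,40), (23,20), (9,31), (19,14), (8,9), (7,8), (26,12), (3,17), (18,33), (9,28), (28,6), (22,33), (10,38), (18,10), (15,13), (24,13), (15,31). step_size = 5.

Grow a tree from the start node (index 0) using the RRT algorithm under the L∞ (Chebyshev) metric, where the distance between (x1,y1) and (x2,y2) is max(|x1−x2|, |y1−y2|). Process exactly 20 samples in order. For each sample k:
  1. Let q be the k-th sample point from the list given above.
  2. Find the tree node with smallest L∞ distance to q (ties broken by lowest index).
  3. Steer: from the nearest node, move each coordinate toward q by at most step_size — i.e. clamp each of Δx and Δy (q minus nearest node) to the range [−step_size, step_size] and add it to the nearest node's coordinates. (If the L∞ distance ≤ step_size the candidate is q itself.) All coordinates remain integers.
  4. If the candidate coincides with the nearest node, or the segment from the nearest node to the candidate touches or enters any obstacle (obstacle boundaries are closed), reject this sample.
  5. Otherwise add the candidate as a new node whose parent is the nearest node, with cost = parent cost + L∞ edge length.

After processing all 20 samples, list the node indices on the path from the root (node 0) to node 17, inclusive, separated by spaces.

Path: 0 1 2 3 17

1. q=(10,20) nearest=0 d=19 new=(6,6) → add node 1 parent=0 cost=5
2. q=(9,34) nearest=1 d=28 new=(9,11) → add node 2 parent=1 cost=10
3. q=(38,11) nearest=2 d=29 new=(14,11) → add node 3 parent=2 cost=15
4. q=(35,40) nearest=2 d=29 new=(14,16) → add node 4 parent=2 cost=15
5. q=(23,20) nearest=3 d=9 new=(19,16) → add node 5 parent=3 cost=20
6. q=(9,31) nearest=4 d=15 new=(9,21) → add node 6 parent=4 cost=20
7. q=(19,14) nearest=5 d=2 new=(19,14) → add node 7 parent=5 cost=22
8. q=(8,9) nearest=2 d=2 new=(8,9) → add node 8 parent=2 cost=12
9. q=(7,8) nearest=8 d=1 new=(7,8) → add node 9 parent=8 cost=13
10. q=(26,12) nearest=5 d=7 new=(24,12) → add node 10 parent=5 cost=25
11. q=(3,17) nearest=2 d=6 new=(4,16) → add node 11 parent=2 cost=15
12. q=(18,33) nearest=6 d=12 new=(14,26) → add node 12 parent=6 cost=25
13. q=(9,28) nearest=12 d=5 new=(9,28) → add node 13 parent=12 cost=30
14. q=(28,6) nearest=10 d=6 new=(28,7) → add node 14 parent=10 cost=30
15. q=(22,33) nearest=12 d=8 new=(19,31) → add node 15 parent=12 cost=30
16. q=(10,38) nearest=15 d=9 new=(14,36) → add node 16 parent=15 cost=35
17. q=(18,10) nearest=3 d=4 new=(18,10) → add node 17 parent=3 cost=19
18. q=(15,13) nearest=3 d=2 new=(15,13) → add node 18 parent=3 cost=17
19. q=(24,13) nearest=10 d=1 new=(24,13) → add node 19 parent=10 cost=26
20. q=(15,31) nearest=15 d=4 new=(15,31) → add node 20 parent=15 cost=34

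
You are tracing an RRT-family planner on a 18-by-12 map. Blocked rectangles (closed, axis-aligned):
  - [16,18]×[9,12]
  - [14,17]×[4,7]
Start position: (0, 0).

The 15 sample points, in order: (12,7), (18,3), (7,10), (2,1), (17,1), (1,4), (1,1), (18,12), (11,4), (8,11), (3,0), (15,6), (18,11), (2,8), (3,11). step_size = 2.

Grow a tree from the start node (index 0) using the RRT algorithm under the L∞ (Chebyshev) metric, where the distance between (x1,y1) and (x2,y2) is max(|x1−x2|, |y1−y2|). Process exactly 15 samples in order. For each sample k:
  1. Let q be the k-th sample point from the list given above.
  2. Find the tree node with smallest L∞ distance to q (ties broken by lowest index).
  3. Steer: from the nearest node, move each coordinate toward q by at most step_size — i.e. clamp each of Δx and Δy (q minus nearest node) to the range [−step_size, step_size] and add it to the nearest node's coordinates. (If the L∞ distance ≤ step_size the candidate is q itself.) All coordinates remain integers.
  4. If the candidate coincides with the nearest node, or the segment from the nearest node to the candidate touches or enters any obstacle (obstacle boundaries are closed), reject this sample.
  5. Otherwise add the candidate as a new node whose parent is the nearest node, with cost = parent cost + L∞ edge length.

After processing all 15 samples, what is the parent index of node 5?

1. q=(12,7) nearest=0 d=12 new=(2,2) → add node 1 parent=0 cost=2
2. q=(18,3) nearest=1 d=16 new=(4,3) → add node 2 parent=1 cost=4
3. q=(7,10) nearest=2 d=7 new=(6,5) → add node 3 parent=2 cost=6
4. q=(2,1) nearest=1 d=1 new=(2,1) → add node 4 parent=1 cost=3
5. q=(17,1) nearest=3 d=11 new=(8,3) → add node 5 parent=3 cost=8
6. q=(1,4) nearest=1 d=2 new=(1,4) → add node 6 parent=1 cost=4
7. q=(1,1) nearest=0 d=1 new=(1,1) → add node 7 parent=0 cost=1
8. q=(18,12) nearest=5 d=10 new=(10,5) → add node 8 parent=5 cost=10
9. q=(11,4) nearest=8 d=1 new=(11,4) → add node 9 parent=8 cost=11
10. q=(8,11) nearest=3 d=6 new=(8,7) → add node 10 parent=3 cost=8
11. q=(3,0) nearest=4 d=1 new=(3,0) → add node 11 parent=4 cost=4
12. q=(15,6) nearest=9 d=4 new=(13,6) → add node 12 parent=9 cost=13
13. q=(18,11) nearest=12 d=5 new=(15,8) → blocked by [14,17]×[4,7], reject
14. q=(2,8) nearest=3 d=4 new=(4,7) → add node 13 parent=3 cost=8
15. q=(3,11) nearest=13 d=4 new=(3,9) → add node 14 parent=13 cost=10

Parent of node 5: 3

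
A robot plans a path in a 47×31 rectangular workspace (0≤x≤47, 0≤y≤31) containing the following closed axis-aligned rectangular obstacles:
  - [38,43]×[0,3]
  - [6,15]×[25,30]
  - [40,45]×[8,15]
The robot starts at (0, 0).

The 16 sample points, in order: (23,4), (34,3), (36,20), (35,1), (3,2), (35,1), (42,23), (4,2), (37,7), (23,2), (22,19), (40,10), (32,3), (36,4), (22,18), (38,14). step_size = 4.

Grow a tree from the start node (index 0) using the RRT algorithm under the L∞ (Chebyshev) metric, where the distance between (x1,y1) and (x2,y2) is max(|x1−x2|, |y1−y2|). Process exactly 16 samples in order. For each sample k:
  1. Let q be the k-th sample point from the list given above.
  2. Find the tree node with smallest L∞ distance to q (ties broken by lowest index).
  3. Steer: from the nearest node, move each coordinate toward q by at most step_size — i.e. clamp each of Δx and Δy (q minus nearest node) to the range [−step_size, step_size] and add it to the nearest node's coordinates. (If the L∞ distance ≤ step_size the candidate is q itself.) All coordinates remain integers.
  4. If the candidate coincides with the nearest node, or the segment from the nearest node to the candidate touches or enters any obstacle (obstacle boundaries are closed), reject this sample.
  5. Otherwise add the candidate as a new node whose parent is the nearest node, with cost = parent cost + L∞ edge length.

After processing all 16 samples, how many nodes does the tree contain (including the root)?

Node count: 17

1. q=(23,4) nearest=0 d=23 new=(4,4) → add node 1 parent=0 cost=4
2. q=(34,3) nearest=1 d=30 new=(8,3) → add node 2 parent=1 cost=8
3. q=(36,20) nearest=2 d=28 new=(12,7) → add node 3 parent=2 cost=12
4. q=(35,1) nearest=3 d=23 new=(16,3) → add node 4 parent=3 cost=16
5. q=(3,2) nearest=1 d=2 new=(3,2) → add node 5 parent=1 cost=6
6. q=(35,1) nearest=4 d=19 new=(20,1) → add node 6 parent=4 cost=20
7. q=(42,23) nearest=6 d=22 new=(24,5) → add node 7 parent=6 cost=24
8. q=(4,2) nearest=5 d=1 new=(4,2) → add node 8 parent=5 cost=7
9. q=(37,7) nearest=7 d=13 new=(28,7) → add node 9 parent=7 cost=28
10. q=(23,2) nearest=6 d=3 new=(23,2) → add node 10 parent=6 cost=23
11. q=(22,19) nearest=3 d=12 new=(16,11) → add node 11 parent=3 cost=16
12. q=(40,10) nearest=9 d=12 new=(32,10) → add node 12 parent=9 cost=32
13. q=(32,3) nearest=9 d=4 new=(32,3) → add node 13 parent=9 cost=32
14. q=(36,4) nearest=13 d=4 new=(36,4) → add node 14 parent=13 cost=36
15. q=(22,18) nearest=11 d=7 new=(20,15) → add node 15 parent=11 cost=20
16. q=(38,14) nearest=12 d=6 new=(36,14) → add node 16 parent=12 cost=36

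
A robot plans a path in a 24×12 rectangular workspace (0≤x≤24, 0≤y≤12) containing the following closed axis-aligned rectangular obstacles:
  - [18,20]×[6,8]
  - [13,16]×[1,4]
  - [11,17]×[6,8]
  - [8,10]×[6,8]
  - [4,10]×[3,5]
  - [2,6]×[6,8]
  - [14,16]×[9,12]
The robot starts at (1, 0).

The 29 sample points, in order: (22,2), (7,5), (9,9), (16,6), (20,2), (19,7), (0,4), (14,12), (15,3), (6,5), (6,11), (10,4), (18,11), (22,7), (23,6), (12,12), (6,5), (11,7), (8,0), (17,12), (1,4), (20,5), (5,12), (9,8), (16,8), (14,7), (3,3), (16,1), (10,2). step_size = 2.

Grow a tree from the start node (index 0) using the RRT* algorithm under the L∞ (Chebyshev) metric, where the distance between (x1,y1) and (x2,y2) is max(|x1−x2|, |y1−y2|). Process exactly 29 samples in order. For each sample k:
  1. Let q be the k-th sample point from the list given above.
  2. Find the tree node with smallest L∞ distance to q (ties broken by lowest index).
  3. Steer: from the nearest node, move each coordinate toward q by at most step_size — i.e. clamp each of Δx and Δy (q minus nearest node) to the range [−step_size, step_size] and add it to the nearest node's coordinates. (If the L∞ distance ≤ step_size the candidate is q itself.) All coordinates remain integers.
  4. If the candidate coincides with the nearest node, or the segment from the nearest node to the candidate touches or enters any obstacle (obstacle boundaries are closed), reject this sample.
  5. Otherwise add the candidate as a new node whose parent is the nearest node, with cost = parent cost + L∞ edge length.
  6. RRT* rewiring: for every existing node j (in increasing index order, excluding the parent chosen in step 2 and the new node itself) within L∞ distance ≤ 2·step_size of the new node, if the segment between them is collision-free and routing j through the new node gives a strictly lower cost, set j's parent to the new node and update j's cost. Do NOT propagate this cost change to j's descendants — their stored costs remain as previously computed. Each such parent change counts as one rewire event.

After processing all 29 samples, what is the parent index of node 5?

Parent of node 5: 4

1. q=(22,2) nearest=0 d=21 new=(3,2) → add node 1 parent=0 cost=2
2. q=(7,5) nearest=1 d=4 new=(5,4) → blocked by [4,10]×[3,5], reject
3. q=(9,9) nearest=1 d=7 new=(5,4) → blocked by [4,10]×[3,5], reject
4. q=(16,6) nearest=1 d=13 new=(5,4) → blocked by [4,10]×[3,5], reject
5. q=(20,2) nearest=1 d=17 new=(5,2) → add node 2 parent=1 cost=4
6. q=(19,7) nearest=2 d=14 new=(7,4) → blocked by [4,10]×[3,5], reject
7. q=(0,4) nearest=1 d=3 new=(1,4) → add node 3 parent=1 cost=4
8. q=(14,12) nearest=2 d=10 new=(7,4) → blocked by [4,10]×[3,5], reject
9. q=(15,3) nearest=2 d=10 new=(7,3) → blocked by [4,10]×[3,5], reject
10. q=(6,5) nearest=1 d=3 new=(5,4) → blocked by [4,10]×[3,5], reject
11. q=(6,11) nearest=3 d=7 new=(3,6) → blocked by [2,6]×[6,8], reject
12. q=(10,4) nearest=2 d=5 new=(7,4) → blocked by [4,10]×[3,5], reject
13. q=(18,11) nearest=2 d=13 new=(7,4) → blocked by [4,10]×[3,5], reject
14. q=(22,7) nearest=2 d=17 new=(7,4) → blocked by [4,10]×[3,5], reject
15. q=(23,6) nearest=2 d=18 new=(7,4) → blocked by [4,10]×[3,5], reject
16. q=(12,12) nearest=1 d=10 new=(5,4) → blocked by [4,10]×[3,5], reject
17. q=(6,5) nearest=1 d=3 new=(5,4) → blocked by [4,10]×[3,5], reject
18. q=(11,7) nearest=2 d=6 new=(7,4) → blocked by [4,10]×[3,5], reject
19. q=(8,0) nearest=2 d=3 new=(7,0) → add node 4 parent=2 cost=6
20. q=(17,12) nearest=2 d=12 new=(7,4) → blocked by [4,10]×[3,5], reject
21. q=(1,4) nearest=3 d=0 → coincident, reject
22. q=(20,5) nearest=4 d=13 new=(9,2) → add node 5 parent=4 cost=8
23. q=(5,12) nearest=3 d=8 new=(3,6) → blocked by [2,6]×[6,8], reject
24. q=(9,8) nearest=1 d=6 new=(5,4) → blocked by [4,10]×[3,5], reject
25. q=(16,8) nearest=5 d=7 new=(11,4) → blocked by [4,10]×[3,5], reject
26. q=(14,7) nearest=5 d=5 new=(11,4) → blocked by [4,10]×[3,5], reject
27. q=(3,3) nearest=1 d=1 new=(3,3) → add node 6 parent=1 cost=3
28. q=(16,1) nearest=5 d=7 new=(11,1) → add node 7 parent=5 cost=10
29. q=(10,2) nearest=5 d=1 new=(10,2) → add node 8 parent=5 cost=9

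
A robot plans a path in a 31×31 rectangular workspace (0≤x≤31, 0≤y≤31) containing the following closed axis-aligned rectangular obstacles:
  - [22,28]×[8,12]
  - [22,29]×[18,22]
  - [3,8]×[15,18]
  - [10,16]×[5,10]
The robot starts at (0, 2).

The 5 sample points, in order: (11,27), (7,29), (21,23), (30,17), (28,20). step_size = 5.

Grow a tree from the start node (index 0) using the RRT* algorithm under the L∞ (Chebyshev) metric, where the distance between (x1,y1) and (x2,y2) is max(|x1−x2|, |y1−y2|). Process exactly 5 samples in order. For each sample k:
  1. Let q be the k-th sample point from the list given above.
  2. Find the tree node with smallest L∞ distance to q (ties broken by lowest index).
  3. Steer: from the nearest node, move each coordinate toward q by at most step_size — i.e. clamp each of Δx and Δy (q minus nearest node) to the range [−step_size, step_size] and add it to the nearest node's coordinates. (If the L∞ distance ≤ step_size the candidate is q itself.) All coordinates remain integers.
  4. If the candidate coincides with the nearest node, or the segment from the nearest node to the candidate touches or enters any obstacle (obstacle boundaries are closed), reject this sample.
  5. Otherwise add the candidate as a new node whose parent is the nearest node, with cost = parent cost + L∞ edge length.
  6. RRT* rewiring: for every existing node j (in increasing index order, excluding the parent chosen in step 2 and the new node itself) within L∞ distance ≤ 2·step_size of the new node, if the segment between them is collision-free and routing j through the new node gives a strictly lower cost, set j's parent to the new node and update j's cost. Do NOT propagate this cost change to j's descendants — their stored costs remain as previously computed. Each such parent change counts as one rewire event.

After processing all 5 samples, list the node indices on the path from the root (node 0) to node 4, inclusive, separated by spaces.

1. q=(11,27) nearest=0 d=25 new=(5,7) → add node 1 parent=0 cost=5
2. q=(7,29) nearest=1 d=22 new=(7,12) → add node 2 parent=1 cost=10
3. q=(21,23) nearest=2 d=14 new=(12,17) → add node 3 parent=2 cost=15
4. q=(30,17) nearest=3 d=18 new=(17,17) → add node 4 parent=3 cost=20
5. q=(28,20) nearest=4 d=11 new=(22,20) → blocked by [22,29]×[18,22], reject

Path: 0 1 2 3 4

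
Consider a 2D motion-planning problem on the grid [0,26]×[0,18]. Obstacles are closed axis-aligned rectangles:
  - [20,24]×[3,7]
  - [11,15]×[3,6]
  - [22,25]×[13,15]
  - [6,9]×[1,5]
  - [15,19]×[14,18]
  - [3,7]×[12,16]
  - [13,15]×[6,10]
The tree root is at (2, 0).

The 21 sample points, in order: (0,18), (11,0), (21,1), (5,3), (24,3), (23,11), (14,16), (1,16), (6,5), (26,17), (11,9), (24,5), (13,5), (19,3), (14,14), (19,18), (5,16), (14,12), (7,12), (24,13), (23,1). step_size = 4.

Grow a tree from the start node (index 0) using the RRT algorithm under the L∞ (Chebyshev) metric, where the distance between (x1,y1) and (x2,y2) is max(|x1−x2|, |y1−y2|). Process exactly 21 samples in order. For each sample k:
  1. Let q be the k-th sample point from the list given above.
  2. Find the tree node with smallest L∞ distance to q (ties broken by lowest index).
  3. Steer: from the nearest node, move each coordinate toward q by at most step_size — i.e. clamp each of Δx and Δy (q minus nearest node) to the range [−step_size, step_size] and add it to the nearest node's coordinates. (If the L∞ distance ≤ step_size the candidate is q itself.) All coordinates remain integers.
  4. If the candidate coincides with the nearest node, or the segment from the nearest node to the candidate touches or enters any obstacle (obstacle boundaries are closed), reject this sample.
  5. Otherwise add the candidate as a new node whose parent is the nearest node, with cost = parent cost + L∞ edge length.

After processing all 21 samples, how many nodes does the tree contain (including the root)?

Node count: 7

1. q=(0,18) nearest=0 d=18 new=(0,4) → add node 1 parent=0 cost=4
2. q=(11,0) nearest=0 d=9 new=(6,0) → add node 2 parent=0 cost=4
3. q=(21,1) nearest=2 d=15 new=(10,1) → add node 3 parent=2 cost=8
4. q=(5,3) nearest=0 d=3 new=(5,3) → add node 4 parent=0 cost=3
5. q=(24,3) nearest=3 d=14 new=(14,3) → blocked by [11,15]×[3,6], reject
6. q=(23,11) nearest=3 d=13 new=(14,5) → blocked by [11,15]×[3,6], reject
7. q=(14,16) nearest=4 d=13 new=(9,7) → blocked by [6,9]×[1,5], reject
8. q=(1,16) nearest=1 d=12 new=(1,8) → add node 5 parent=1 cost=8
9. q=(6,5) nearest=4 d=2 new=(6,5) → blocked by [6,9]×[1,5], reject
10. q=(26,17) nearest=3 d=16 new=(14,5) → blocked by [11,15]×[3,6], reject
11. q=(11,9) nearest=4 d=6 new=(9,7) → blocked by [6,9]×[1,5], reject
12. q=(24,5) nearest=3 d=14 new=(14,5) → blocked by [11,15]×[3,6], reject
13. q=(13,5) nearest=3 d=4 new=(13,5) → blocked by [11,15]×[3,6], reject
14. q=(19,3) nearest=3 d=9 new=(14,3) → blocked by [11,15]×[3,6], reject
15. q=(14,14) nearest=4 d=11 new=(9,7) → blocked by [6,9]×[1,5], reject
16. q=(19,18) nearest=4 d=15 new=(9,7) → blocked by [6,9]×[1,5], reject
17. q=(5,16) nearest=5 d=8 new=(5,12) → blocked by [3,7]×[12,16], reject
18. q=(14,12) nearest=4 d=9 new=(9,7) → blocked by [6,9]×[1,5], reject
19. q=(7,12) nearest=5 d=6 new=(5,12) → blocked by [3,7]×[12,16], reject
20. q=(24,13) nearest=3 d=14 new=(14,5) → blocked by [11,15]×[3,6], reject
21. q=(23,1) nearest=3 d=13 new=(14,1) → add node 6 parent=3 cost=12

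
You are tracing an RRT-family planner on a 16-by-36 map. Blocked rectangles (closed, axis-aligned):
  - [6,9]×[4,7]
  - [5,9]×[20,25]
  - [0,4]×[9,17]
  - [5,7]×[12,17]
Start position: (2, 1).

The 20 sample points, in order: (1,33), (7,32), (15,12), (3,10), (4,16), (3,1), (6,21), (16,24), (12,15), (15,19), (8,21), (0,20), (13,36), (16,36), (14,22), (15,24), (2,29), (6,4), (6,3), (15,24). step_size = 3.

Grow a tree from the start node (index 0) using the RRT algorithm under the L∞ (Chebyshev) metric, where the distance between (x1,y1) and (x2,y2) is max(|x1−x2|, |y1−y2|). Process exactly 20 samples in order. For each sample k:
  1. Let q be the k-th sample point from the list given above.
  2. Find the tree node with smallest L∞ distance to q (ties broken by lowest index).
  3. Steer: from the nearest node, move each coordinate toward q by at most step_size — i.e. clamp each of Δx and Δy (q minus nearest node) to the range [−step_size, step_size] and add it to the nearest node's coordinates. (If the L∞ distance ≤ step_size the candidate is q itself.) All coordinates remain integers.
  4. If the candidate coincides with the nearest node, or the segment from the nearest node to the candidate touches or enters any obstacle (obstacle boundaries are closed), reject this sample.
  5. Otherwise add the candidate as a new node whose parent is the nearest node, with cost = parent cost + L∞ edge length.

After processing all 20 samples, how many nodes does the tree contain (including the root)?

Node count: 14

1. q=(1,33) nearest=0 d=32 new=(1,4) → add node 1 parent=0 cost=3
2. q=(7,32) nearest=1 d=28 new=(4,7) → add node 2 parent=1 cost=6
3. q=(15,12) nearest=2 d=11 new=(7,10) → add node 3 parent=2 cost=9
4. q=(3,10) nearest=2 d=3 new=(3,10) → blocked by [0,4]×[9,17], reject
5. q=(4,16) nearest=3 d=6 new=(4,13) → blocked by [0,4]×[9,17], reject
6. q=(3,1) nearest=0 d=1 new=(3,1) → add node 4 parent=0 cost=1
7. q=(6,21) nearest=3 d=11 new=(6,13) → blocked by [5,7]×[12,17], reject
8. q=(16,24) nearest=3 d=14 new=(10,13) → add node 5 parent=3 cost=12
9. q=(12,15) nearest=5 d=2 new=(12,15) → add node 6 parent=5 cost=14
10. q=(15,19) nearest=6 d=4 new=(15,18) → add node 7 parent=6 cost=17
11. q=(8,21) nearest=6 d=6 new=(9,18) → add node 8 parent=6 cost=17
12. q=(0,20) nearest=8 d=9 new=(6,20) → blocked by [5,9]×[20,25], reject
13. q=(13,36) nearest=7 d=18 new=(13,21) → add node 9 parent=7 cost=20
14. q=(16,36) nearest=9 d=15 new=(16,24) → add node 10 parent=9 cost=23
15. q=(14,22) nearest=9 d=1 new=(14,22) → add node 11 parent=9 cost=21
16. q=(15,24) nearest=10 d=1 new=(15,24) → add node 12 parent=10 cost=24
17. q=(2,29) nearest=8 d=11 new=(6,21) → blocked by [5,9]×[20,25], reject
18. q=(6,4) nearest=2 d=3 new=(6,4) → blocked by [6,9]×[4,7], reject
19. q=(6,3) nearest=4 d=3 new=(6,3) → add node 13 parent=4 cost=4
20. q=(15,24) nearest=12 d=0 → coincident, reject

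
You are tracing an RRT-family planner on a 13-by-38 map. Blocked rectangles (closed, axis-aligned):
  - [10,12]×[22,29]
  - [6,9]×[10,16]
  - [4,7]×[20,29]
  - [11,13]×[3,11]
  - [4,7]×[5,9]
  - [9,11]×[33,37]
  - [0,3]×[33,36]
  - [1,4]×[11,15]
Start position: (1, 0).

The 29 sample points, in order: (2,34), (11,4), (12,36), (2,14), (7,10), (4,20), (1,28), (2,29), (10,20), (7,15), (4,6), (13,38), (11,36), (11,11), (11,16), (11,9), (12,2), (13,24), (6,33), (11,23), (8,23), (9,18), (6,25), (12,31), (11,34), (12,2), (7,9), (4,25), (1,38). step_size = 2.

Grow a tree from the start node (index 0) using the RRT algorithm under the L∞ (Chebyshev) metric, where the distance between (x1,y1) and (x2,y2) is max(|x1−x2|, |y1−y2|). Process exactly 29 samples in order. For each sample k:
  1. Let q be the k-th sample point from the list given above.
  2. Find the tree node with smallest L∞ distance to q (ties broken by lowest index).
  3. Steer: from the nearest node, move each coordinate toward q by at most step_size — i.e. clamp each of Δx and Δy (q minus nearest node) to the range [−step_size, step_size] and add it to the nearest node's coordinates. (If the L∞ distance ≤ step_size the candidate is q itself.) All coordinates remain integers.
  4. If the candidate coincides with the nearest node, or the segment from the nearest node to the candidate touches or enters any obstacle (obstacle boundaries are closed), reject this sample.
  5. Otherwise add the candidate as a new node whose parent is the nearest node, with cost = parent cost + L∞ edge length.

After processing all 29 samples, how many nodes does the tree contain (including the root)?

Node count: 8

1. q=(2,34) nearest=0 d=34 new=(2,2) → add node 1 parent=0 cost=2
2. q=(11,4) nearest=1 d=9 new=(4,4) → add node 2 parent=1 cost=4
3. q=(12,36) nearest=2 d=32 new=(6,6) → blocked by [4,7]×[5,9], reject
4. q=(2,14) nearest=2 d=10 new=(2,6) → add node 3 parent=2 cost=6
5. q=(7,10) nearest=3 d=5 new=(4,8) → blocked by [4,7]×[5,9], reject
6. q=(4,20) nearest=3 d=14 new=(4,8) → blocked by [4,7]×[5,9], reject
7. q=(1,28) nearest=3 d=22 new=(1,8) → add node 4 parent=3 cost=8
8. q=(2,29) nearest=4 d=21 new=(2,10) → add node 5 parent=4 cost=10
9. q=(10,20) nearest=5 d=10 new=(4,12) → blocked by [1,4]×[11,15], reject
10. q=(7,15) nearest=5 d=5 new=(4,12) → blocked by [1,4]×[11,15], reject
11. q=(4,6) nearest=2 d=2 new=(4,6) → blocked by [4,7]×[5,9], reject
12. q=(13,38) nearest=5 d=28 new=(4,12) → blocked by [1,4]×[11,15], reject
13. q=(11,36) nearest=5 d=26 new=(4,12) → blocked by [1,4]×[11,15], reject
14. q=(11,11) nearest=2 d=7 new=(6,6) → blocked by [4,7]×[5,9], reject
15. q=(11,16) nearest=5 d=9 new=(4,12) → blocked by [1,4]×[11,15], reject
16. q=(11,9) nearest=2 d=7 new=(6,6) → blocked by [4,7]×[5,9], reject
17. q=(12,2) nearest=2 d=8 new=(6,2) → add node 6 parent=2 cost=6
18. q=(13,24) nearest=5 d=14 new=(4,12) → blocked by [1,4]×[11,15], reject
19. q=(6,33) nearest=5 d=23 new=(4,12) → blocked by [1,4]×[11,15], reject
20. q=(11,23) nearest=5 d=13 new=(4,12) → blocked by [1,4]×[11,15], reject
21. q=(8,23) nearest=5 d=13 new=(4,12) → blocked by [1,4]×[11,15], reject
22. q=(9,18) nearest=5 d=8 new=(4,12) → blocked by [1,4]×[11,15], reject
23. q=(6,25) nearest=5 d=15 new=(4,12) → blocked by [1,4]×[11,15], reject
24. q=(12,31) nearest=5 d=21 new=(4,12) → blocked by [1,4]×[11,15], reject
25. q=(11,34) nearest=5 d=24 new=(4,12) → blocked by [1,4]×[11,15], reject
26. q=(12,2) nearest=6 d=6 new=(8,2) → add node 7 parent=6 cost=8
27. q=(7,9) nearest=2 d=5 new=(6,6) → blocked by [4,7]×[5,9], reject
28. q=(4,25) nearest=5 d=15 new=(4,12) → blocked by [1,4]×[11,15], reject
29. q=(1,38) nearest=5 d=28 new=(1,12) → blocked by [1,4]×[11,15], reject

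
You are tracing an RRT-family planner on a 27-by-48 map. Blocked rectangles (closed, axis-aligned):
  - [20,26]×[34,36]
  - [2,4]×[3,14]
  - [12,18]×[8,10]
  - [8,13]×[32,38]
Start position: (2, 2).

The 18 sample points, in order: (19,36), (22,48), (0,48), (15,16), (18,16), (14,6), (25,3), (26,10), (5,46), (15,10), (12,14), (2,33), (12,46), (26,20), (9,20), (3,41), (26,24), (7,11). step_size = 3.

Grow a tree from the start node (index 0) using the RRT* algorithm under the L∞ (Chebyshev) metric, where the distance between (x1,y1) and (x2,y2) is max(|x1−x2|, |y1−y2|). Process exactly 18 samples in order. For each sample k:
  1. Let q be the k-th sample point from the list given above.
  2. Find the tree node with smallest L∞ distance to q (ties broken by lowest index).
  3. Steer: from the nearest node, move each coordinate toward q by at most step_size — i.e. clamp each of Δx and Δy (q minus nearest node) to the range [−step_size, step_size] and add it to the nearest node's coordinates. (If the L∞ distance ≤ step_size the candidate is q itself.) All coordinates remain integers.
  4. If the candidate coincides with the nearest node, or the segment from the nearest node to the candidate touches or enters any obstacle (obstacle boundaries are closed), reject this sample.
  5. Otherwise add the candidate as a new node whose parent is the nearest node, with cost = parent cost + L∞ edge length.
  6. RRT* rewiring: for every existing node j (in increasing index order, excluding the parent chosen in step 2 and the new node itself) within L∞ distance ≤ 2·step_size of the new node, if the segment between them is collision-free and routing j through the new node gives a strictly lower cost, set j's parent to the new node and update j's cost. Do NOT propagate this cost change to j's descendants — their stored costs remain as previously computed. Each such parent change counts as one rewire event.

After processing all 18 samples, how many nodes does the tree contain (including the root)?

1. q=(19,36) nearest=0 d=34 new=(5,5) → blocked by [2,4]×[3,14], reject
2. q=(22,48) nearest=0 d=46 new=(5,5) → blocked by [2,4]×[3,14], reject
3. q=(0,48) nearest=0 d=46 new=(0,5) → add node 1 parent=0 cost=3
4. q=(15,16) nearest=0 d=14 new=(5,5) → blocked by [2,4]×[3,14], reject
5. q=(18,16) nearest=0 d=16 new=(5,5) → blocked by [2,4]×[3,14], reject
6. q=(14,6) nearest=0 d=12 new=(5,5) → blocked by [2,4]×[3,14], reject
7. q=(25,3) nearest=0 d=23 new=(5,3) → add node 2 parent=0 cost=3
8. q=(26,10) nearest=2 d=21 new=(8,6) → add node 3 parent=2 cost=6
9. q=(5,46) nearest=3 d=40 new=(5,9) → add node 4 parent=3 cost=9
10. q=(15,10) nearest=3 d=7 new=(11,9) → add node 5 parent=3 cost=9
11. q=(12,14) nearest=5 d=5 new=(12,12) → add node 6 parent=5 cost=12
12. q=(2,33) nearest=6 d=21 new=(9,15) → add node 7 parent=6 cost=15
13. q=(12,46) nearest=7 d=31 new=(12,18) → add node 8 parent=7 cost=18
14. q=(26,20) nearest=6 d=14 new=(15,15) → add node 9 parent=6 cost=15
15. q=(9,20) nearest=8 d=3 new=(9,20) → add node 10 parent=8 cost=21
16. q=(3,41) nearest=10 d=21 new=(6,23) → add node 11 parent=10 cost=24
17. q=(26,24) nearest=9 d=11 new=(18,18) → add node 12 parent=9 cost=18
18. q=(7,11) nearest=4 d=2 new=(7,11) → add node 13 parent=4 cost=11

Node count: 14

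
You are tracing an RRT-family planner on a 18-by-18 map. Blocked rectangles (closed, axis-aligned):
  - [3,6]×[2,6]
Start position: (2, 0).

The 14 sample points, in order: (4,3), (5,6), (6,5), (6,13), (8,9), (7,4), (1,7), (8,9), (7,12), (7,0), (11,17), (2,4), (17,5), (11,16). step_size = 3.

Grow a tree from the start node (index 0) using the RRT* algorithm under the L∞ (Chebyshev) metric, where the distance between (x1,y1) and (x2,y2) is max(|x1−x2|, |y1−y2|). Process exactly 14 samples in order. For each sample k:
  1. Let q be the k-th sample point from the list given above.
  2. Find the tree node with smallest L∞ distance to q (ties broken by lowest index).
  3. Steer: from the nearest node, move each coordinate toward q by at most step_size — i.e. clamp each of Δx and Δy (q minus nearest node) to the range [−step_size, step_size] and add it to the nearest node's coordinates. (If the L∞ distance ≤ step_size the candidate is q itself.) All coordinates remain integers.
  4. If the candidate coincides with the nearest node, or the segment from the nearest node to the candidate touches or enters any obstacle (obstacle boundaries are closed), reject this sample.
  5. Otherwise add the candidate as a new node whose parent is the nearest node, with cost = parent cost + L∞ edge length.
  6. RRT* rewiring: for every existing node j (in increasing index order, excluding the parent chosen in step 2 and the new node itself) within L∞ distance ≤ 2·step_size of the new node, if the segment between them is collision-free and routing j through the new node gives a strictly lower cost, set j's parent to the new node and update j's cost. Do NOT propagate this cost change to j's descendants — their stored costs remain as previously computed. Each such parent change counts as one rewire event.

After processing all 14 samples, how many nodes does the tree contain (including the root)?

1. q=(4,3) nearest=0 d=3 new=(4,3) → blocked by [3,6]×[2,6], reject
2. q=(5,6) nearest=0 d=6 new=(5,3) → blocked by [3,6]×[2,6], reject
3. q=(6,5) nearest=0 d=5 new=(5,3) → blocked by [3,6]×[2,6], reject
4. q=(6,13) nearest=0 d=13 new=(5,3) → blocked by [3,6]×[2,6], reject
5. q=(8,9) nearest=0 d=9 new=(5,3) → blocked by [3,6]×[2,6], reject
6. q=(7,4) nearest=0 d=5 new=(5,3) → blocked by [3,6]×[2,6], reject
7. q=(1,7) nearest=0 d=7 new=(1,3) → add node 1 parent=0 cost=3
8. q=(8,9) nearest=1 d=7 new=(4,6) → blocked by [3,6]×[2,6], reject
9. q=(7,12) nearest=1 d=9 new=(4,6) → blocked by [3,6]×[2,6], reject
10. q=(7,0) nearest=0 d=5 new=(5,0) → add node 2 parent=0 cost=3
11. q=(11,17) nearest=1 d=14 new=(4,6) → blocked by [3,6]×[2,6], reject
12. q=(2,4) nearest=1 d=1 new=(2,4) → add node 3 parent=1 cost=4
13. q=(17,5) nearest=2 d=12 new=(8,3) → add node 4 parent=2 cost=6
14. q=(11,16) nearest=3 d=12 new=(5,7) → blocked by [3,6]×[2,6], reject

Node count: 5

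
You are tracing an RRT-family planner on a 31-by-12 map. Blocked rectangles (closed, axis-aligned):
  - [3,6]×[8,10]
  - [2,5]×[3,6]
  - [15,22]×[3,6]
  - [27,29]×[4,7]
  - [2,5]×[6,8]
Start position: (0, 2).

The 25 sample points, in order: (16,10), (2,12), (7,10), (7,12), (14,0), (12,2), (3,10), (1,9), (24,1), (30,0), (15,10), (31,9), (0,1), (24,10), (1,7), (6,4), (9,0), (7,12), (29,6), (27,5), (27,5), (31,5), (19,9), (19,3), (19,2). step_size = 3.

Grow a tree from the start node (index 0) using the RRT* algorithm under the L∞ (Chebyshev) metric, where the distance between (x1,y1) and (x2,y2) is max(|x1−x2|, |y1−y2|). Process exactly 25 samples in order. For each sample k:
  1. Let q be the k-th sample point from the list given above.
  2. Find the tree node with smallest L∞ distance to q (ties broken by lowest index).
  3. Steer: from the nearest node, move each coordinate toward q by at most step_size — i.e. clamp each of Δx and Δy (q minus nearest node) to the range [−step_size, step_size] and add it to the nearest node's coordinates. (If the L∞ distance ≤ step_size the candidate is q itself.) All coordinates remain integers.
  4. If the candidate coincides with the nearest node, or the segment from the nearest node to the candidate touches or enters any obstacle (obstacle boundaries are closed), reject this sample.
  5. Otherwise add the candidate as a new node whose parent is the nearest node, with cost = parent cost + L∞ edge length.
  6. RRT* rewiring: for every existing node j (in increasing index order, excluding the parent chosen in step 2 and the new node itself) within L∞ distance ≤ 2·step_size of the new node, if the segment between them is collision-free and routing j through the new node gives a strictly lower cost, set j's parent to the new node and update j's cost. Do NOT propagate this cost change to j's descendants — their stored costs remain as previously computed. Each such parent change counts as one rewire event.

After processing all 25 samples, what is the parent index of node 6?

1. q=(16,10) nearest=0 d=16 new=(3,5) → blocked by [2,5]×[3,6], reject
2. q=(2,12) nearest=0 d=10 new=(2,5) → blocked by [2,5]×[3,6], reject
3. q=(7,10) nearest=0 d=8 new=(3,5) → blocked by [2,5]×[3,6], reject
4. q=(7,12) nearest=0 d=10 new=(3,5) → blocked by [2,5]×[3,6], reject
5. q=(14,0) nearest=0 d=14 new=(3,0) → add node 1 parent=0 cost=3
6. q=(12,2) nearest=1 d=9 new=(6,2) → add node 2 parent=1 cost=6
7. q=(3,10) nearest=0 d=8 new=(3,5) → blocked by [2,5]×[3,6], reject
8. q=(1,9) nearest=0 d=7 new=(1,5) → add node 3 parent=0 cost=3
9. q=(24,1) nearest=2 d=18 new=(9,1) → add node 4 parent=2 cost=9
10. q=(30,0) nearest=4 d=21 new=(12,0) → add node 5 parent=4 cost=12
11. q=(15,10) nearest=2 d=9 new=(9,5) → add node 6 parent=2 cost=9
12. q=(31,9) nearest=5 d=19 new=(15,3) → blocked by [15,22]×[3,6], reject
13. q=(0,1) nearest=0 d=1 new=(0,1) → add node 7 parent=0 cost=1
14. q=(24,10) nearest=5 d=12 new=(15,3) → blocked by [15,22]×[3,6], reject
15. q=(1,7) nearest=3 d=2 new=(1,7) → add node 8 parent=3 cost=5
16. q=(6,4) nearest=2 d=2 new=(6,4) → add node 9 parent=2 cost=8
17. q=(9,0) nearest=4 d=1 new=(9,0) → add node 10 parent=4 cost=10
18. q=(7,12) nearest=8 d=6 new=(4,10) → blocked by [3,6]×[8,10], reject
19. q=(29,6) nearest=5 d=17 new=(15,3) → blocked by [15,22]×[3,6], reject
20. q=(27,5) nearest=5 d=15 new=(15,3) → blocked by [15,22]×[3,6], reject
21. q=(27,5) nearest=5 d=15 new=(15,3) → blocked by [15,22]×[3,6], reject
22. q=(31,5) nearest=5 d=19 new=(15,3) → blocked by [15,22]×[3,6], reject
23. q=(19,9) nearest=5 d=9 new=(15,3) → blocked by [15,22]×[3,6], reject
24. q=(19,3) nearest=5 d=7 new=(15,3) → blocked by [15,22]×[3,6], reject
25. q=(19,2) nearest=5 d=7 new=(15,2) → add node 11 parent=5 cost=15

Parent of node 6: 2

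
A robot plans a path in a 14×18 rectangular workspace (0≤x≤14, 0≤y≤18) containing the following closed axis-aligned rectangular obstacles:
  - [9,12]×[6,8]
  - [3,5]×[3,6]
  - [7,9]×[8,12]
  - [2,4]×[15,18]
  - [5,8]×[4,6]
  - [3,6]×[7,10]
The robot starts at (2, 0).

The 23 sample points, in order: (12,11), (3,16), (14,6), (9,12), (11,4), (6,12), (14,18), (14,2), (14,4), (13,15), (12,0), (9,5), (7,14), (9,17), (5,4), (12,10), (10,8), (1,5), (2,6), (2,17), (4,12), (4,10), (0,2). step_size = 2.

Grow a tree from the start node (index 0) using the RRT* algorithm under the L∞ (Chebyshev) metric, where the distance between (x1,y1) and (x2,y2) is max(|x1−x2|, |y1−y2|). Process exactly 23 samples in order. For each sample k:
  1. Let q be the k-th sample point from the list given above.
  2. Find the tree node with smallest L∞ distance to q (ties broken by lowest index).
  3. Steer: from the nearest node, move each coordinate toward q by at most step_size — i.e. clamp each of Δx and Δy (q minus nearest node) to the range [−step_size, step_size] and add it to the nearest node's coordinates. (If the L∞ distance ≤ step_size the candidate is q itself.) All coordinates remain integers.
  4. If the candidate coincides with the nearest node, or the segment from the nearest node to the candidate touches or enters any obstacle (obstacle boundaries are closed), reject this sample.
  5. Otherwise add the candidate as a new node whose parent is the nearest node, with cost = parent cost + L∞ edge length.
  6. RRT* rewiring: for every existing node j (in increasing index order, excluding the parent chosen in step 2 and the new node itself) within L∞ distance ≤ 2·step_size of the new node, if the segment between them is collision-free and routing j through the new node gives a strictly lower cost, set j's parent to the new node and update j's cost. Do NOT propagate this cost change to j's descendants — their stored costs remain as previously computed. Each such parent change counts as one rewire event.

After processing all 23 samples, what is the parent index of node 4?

Parent of node 4: 0

1. q=(12,11) nearest=0 d=11 new=(4,2) → add node 1 parent=0 cost=2
2. q=(3,16) nearest=1 d=14 new=(3,4) → blocked by [3,5]×[3,6], reject
3. q=(14,6) nearest=1 d=10 new=(6,4) → blocked by [3,5]×[3,6], reject
4. q=(9,12) nearest=1 d=10 new=(6,4) → blocked by [3,5]×[3,6], reject
5. q=(11,4) nearest=1 d=7 new=(6,4) → blocked by [3,5]×[3,6], reject
6. q=(6,12) nearest=1 d=10 new=(6,4) → blocked by [3,5]×[3,6], reject
7. q=(14,18) nearest=1 d=16 new=(6,4) → blocked by [3,5]×[3,6], reject
8. q=(14,2) nearest=1 d=10 new=(6,2) → add node 2 parent=1 cost=4
9. q=(14,4) nearest=2 d=8 new=(8,4) → blocked by [5,8]×[4,6], reject
10. q=(13,15) nearest=1 d=13 new=(6,4) → blocked by [3,5]×[3,6], reject
11. q=(12,0) nearest=2 d=6 new=(8,0) → add node 3 parent=2 cost=6
12. q=(9,5) nearest=2 d=3 new=(8,4) → blocked by [5,8]×[4,6], reject
13. q=(7,14) nearest=1 d=12 new=(6,4) → blocked by [3,5]×[3,6], reject
14. q=(9,17) nearest=1 d=15 new=(6,4) → blocked by [3,5]×[3,6], reject
15. q=(5,4) nearest=1 d=2 new=(5,4) → blocked by [3,5]×[3,6], reject
16. q=(12,10) nearest=1 d=8 new=(6,4) → blocked by [3,5]×[3,6], reject
17. q=(10,8) nearest=1 d=6 new=(6,4) → blocked by [3,5]×[3,6], reject
18. q=(1,5) nearest=1 d=3 new=(2,4) → blocked by [3,5]×[3,6], reject
19. q=(2,6) nearest=1 d=4 new=(2,4) → blocked by [3,5]×[3,6], reject
20. q=(2,17) nearest=1 d=15 new=(2,4) → blocked by [3,5]×[3,6], reject
21. q=(4,12) nearest=1 d=10 new=(4,4) → blocked by [3,5]×[3,6], reject
22. q=(4,10) nearest=1 d=8 new=(4,4) → blocked by [3,5]×[3,6], reject
23. q=(0,2) nearest=0 d=2 new=(0,2) → add node 4 parent=0 cost=2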